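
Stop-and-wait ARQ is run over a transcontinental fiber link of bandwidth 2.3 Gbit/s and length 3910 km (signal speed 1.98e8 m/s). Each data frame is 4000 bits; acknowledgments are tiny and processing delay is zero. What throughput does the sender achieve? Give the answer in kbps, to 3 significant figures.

t_tx = L/R = 4000/2300000000 = 1.73913e-06 s.
t_prop = 3910000/198000000 = 0.0197475 s; RTT = 0.0394949 s.
Cycle = t_tx + RTT = 0.0394967 s.
Throughput = L / cycle = 4000 / 0.0394967 = 101 kbps.

101 kbps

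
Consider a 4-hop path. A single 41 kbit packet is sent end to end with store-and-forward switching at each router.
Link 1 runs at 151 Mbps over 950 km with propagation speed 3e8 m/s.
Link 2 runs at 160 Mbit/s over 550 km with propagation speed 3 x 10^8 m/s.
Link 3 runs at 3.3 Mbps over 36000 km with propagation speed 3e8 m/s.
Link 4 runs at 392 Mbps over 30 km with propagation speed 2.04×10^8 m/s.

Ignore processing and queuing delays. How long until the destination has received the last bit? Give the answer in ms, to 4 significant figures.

L = 41000 bits.
Transmission delays (L/R per hop): 0.271523, 0.25625, 12.4242, 0.104592 ms; sum = 13.0566 ms.
Propagation delays (d/s per hop): 3.16667, 1.83333, 120, 0.147059 ms; sum = 125.147 ms.
End-to-end = 138.2 ms.

138.2 ms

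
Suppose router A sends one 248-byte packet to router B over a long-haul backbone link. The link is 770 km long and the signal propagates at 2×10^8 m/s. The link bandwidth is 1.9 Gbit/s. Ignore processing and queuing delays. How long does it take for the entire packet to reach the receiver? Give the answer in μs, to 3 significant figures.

L = 248 × 8 = 1984 bits.
Transmission delay = L/R = 1984 / 1900000000 = 1.04421 μs.
Propagation delay = d/s = 770000 m / 200000000 m/s = 3850 μs.
Total = 3850 μs.

3850 μs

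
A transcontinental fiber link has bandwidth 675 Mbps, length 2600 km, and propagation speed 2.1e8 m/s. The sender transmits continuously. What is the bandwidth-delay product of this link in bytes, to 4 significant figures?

1045000 bytes

Propagation delay = 2600000 / 210000000 = 0.012381 s.
BDP = R × t_prop = 675000000 × 0.012381 = 8357140 bits.
In bytes: 8357140/8 = 1045000 bytes.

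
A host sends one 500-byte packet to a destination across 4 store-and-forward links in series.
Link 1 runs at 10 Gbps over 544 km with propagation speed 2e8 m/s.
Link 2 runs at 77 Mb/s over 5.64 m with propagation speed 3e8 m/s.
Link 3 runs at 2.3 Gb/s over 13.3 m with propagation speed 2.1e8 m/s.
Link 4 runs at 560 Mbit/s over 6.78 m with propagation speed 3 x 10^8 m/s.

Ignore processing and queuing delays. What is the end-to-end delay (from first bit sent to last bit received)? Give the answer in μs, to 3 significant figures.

2780 μs

L = 500 × 8 = 4000 bits.
Transmission delays (L/R per hop): 0.4, 51.9481, 1.73913, 7.14286 μs; sum = 61.23 μs.
Propagation delays (d/s per hop): 2720, 0.0188, 0.0633333, 0.0226 μs; sum = 2720.1 μs.
End-to-end = 2780 μs.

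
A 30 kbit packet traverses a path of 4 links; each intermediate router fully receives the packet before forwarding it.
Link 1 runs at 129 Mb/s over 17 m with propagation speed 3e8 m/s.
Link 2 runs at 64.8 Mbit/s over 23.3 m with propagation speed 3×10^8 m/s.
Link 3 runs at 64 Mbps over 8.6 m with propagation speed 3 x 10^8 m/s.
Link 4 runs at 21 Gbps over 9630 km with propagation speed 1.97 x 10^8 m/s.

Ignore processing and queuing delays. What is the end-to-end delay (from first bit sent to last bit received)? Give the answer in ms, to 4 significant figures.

L = 30000 bits.
Transmission delays (L/R per hop): 0.232558, 0.462963, 0.46875, 0.00142857 ms; sum = 1.1657 ms.
Propagation delays (d/s per hop): 5.66667e-05, 7.76667e-05, 2.86667e-05, 48.8832 ms; sum = 48.8834 ms.
End-to-end = 50.05 ms.

50.05 ms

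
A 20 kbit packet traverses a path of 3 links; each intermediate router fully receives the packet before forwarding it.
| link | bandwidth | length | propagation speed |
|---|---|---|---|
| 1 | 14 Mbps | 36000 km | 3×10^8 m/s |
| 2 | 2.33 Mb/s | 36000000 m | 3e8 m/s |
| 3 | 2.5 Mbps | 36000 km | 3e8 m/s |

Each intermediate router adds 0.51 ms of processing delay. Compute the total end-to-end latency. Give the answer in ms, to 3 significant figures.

L = 20000 bits.
Transmission delays (L/R per hop): 1.42857, 8.58369, 8 ms; sum = 18.0123 ms.
Propagation delays (d/s per hop): 120, 120, 120 ms; sum = 360 ms.
Processing at 2 router(s): 2 × 0.51 ms = 1.02 ms.
End-to-end = 379 ms.

379 ms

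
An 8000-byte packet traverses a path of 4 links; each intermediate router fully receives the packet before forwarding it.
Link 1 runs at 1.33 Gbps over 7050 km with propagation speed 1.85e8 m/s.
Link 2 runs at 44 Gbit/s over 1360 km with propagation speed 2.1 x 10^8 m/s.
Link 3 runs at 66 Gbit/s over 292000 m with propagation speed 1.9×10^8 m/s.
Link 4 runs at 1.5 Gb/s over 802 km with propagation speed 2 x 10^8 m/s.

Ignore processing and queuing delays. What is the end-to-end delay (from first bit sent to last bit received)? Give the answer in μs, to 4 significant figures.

50220 μs

L = 8000 × 8 = 64000 bits.
Transmission delays (L/R per hop): 48.1203, 1.45455, 0.969697, 42.6667 μs; sum = 93.2112 μs.
Propagation delays (d/s per hop): 38108.1, 6476.19, 1536.84, 4010 μs; sum = 50131.1 μs.
End-to-end = 50220 μs.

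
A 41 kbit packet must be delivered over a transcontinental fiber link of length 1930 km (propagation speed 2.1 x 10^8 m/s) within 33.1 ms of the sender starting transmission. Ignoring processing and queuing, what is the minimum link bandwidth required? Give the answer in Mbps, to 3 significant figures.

1.71 Mbps

Propagation delay = 1930000 / 210000000 = 9.19048 ms.
Transmission budget = 33.1 − 9.19048 = 23.9095 ms.
R ≥ L / t_tx = 41000 bits / 0.0239095 s = 1.71 Mbps.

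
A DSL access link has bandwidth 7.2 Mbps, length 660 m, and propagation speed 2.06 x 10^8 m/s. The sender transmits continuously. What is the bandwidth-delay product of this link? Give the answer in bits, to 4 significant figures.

Propagation delay = 660 / 206000000 = 3.20388e-06 s.
BDP = R × t_prop = 7200000 × 3.20388e-06 = 23.068 bits.

23.07 bits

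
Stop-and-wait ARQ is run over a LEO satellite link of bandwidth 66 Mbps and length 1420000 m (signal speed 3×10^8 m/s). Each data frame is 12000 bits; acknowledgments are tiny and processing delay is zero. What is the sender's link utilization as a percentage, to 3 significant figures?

1.88 %

t_tx = L/R = 12000/66000000 = 0.000181818 s.
t_prop = 1420000/300000000 = 0.00473333 s; RTT = 0.00946667 s.
Cycle = t_tx + RTT = 0.00964848 s.
Utilization = t_tx / cycle = 0.000181818/0.00964848 = 1.88 %.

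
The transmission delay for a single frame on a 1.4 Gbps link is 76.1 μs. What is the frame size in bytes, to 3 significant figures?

L = R × t_tx = 1400000000 b/s × 7.61e-05 s = 106540 bits.
In bytes: 106540 / 8 = 13300 bytes.

13300 bytes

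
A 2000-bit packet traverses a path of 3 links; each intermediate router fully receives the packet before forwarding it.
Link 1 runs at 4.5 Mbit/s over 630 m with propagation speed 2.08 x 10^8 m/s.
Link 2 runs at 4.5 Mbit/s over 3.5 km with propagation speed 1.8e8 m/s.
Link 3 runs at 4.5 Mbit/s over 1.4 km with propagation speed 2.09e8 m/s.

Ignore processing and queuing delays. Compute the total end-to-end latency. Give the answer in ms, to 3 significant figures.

1.36 ms

Transmission delay per hop = L/R = 2000/4500000 = 0.444444 ms; 3 hops → 1.33333 ms.
Propagation delays (d/s per hop): 0.00302885, 0.0194444, 0.00669856 ms; sum = 0.0291719 ms.
End-to-end = 1.36 ms.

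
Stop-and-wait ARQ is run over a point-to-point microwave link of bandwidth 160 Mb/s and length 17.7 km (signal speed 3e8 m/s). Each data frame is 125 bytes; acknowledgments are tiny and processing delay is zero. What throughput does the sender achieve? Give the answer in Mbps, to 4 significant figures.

8.048 Mbps

t_tx = L/R = 1000/160000000 = 6.25e-06 s.
t_prop = 17700/300000000 = 5.9e-05 s; RTT = 0.000118 s.
Cycle = t_tx + RTT = 0.00012425 s.
Throughput = L / cycle = 1000 / 0.00012425 = 8.048 Mbps.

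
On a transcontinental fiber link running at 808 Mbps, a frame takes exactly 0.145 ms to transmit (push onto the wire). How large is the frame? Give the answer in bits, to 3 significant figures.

L = R × t_tx = 808000000 b/s × 0.000145 s = 117160 bits.

117000 bits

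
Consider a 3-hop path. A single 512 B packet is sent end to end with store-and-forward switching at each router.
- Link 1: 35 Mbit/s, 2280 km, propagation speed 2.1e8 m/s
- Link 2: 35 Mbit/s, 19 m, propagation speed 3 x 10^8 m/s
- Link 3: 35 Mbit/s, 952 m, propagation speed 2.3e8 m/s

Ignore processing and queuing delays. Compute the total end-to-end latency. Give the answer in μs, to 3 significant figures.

L = 512 × 8 = 4096 bits.
Transmission delay per hop = L/R = 4096/35000000 = 117.029 μs; 3 hops → 351.086 μs.
Propagation delays (d/s per hop): 10857.1, 0.0633333, 4.13913 μs; sum = 10861.3 μs.
End-to-end = 11200 μs.

11200 μs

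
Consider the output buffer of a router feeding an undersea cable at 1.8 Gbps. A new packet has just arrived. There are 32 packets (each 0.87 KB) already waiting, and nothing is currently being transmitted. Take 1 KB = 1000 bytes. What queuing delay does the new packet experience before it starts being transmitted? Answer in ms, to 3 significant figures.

Each queued packet: L/R = 6960/1800000000 = 0.00386667 ms.
32 queued → 0.123733 ms.
Queuing delay = 0.124 ms.

0.124 ms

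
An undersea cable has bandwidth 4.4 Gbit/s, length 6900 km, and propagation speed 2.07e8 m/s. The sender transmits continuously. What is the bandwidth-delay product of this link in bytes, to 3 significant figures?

18300000 bytes

Propagation delay = 6900000 / 2.07e+08 = 0.0333333 s.
BDP = R × t_prop = 4400000000 × 0.0333333 = 146667000 bits.
In bytes: 146667000/8 = 18300000 bytes.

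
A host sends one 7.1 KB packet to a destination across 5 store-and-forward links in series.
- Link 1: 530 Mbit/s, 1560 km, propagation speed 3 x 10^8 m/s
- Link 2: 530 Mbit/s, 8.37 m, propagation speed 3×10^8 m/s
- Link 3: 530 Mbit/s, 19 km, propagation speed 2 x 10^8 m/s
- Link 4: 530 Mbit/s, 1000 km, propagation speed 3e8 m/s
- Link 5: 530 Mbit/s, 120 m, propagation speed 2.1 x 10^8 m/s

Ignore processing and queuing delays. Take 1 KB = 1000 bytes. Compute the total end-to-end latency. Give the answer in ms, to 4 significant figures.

L = 56800 bits.
Transmission delay per hop = L/R = 56800/530000000 = 0.10717 ms; 5 hops → 0.535849 ms.
Propagation delays (d/s per hop): 5.2, 2.79e-05, 0.095, 3.33333, 0.000571429 ms; sum = 8.62893 ms.
End-to-end = 9.165 ms.

9.165 ms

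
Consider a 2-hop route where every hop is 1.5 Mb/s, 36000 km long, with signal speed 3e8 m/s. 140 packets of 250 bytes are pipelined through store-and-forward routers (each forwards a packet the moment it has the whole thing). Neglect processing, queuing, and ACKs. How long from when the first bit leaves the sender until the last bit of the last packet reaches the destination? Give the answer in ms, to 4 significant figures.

428.0 ms

Per-hop transmission t_tx = L/R = 2000/1500000 = 1.33333 ms.
Per-hop propagation t_prop = 36000000/300000000 = 120 ms.
Pipeline fill: first packet needs 2·t_tx to clear all hops; remaining 139 packets each add one t_tx.
Total = (2+140-1)·t_tx + 2·t_prop = 141·1.33333 + 2·120 = 428.0 ms.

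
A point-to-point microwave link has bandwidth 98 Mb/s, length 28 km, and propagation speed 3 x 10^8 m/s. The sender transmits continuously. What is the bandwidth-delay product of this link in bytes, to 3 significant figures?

1140 bytes

Propagation delay = 28000 / 300000000 = 9.33333e-05 s.
BDP = R × t_prop = 98000000 × 9.33333e-05 = 9146.67 bits.
In bytes: 9146.67/8 = 1140 bytes.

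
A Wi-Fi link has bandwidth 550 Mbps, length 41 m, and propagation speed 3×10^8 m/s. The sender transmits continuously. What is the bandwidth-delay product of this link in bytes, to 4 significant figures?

Propagation delay = 41 / 300000000 = 1.36667e-07 s.
BDP = R × t_prop = 550000000 × 1.36667e-07 = 75.1667 bits.
In bytes: 75.1667/8 = 9.396 bytes.

9.396 bytes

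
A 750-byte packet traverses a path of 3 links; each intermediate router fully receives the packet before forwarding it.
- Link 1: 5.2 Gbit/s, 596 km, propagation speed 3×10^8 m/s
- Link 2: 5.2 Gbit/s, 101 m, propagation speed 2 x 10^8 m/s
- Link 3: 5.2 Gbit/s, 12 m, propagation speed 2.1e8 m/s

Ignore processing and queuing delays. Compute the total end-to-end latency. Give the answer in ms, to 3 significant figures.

L = 750 × 8 = 6000 bits.
Transmission delay per hop = L/R = 6000/5200000000 = 0.00115385 ms; 3 hops → 0.00346154 ms.
Propagation delays (d/s per hop): 1.98667, 0.000505, 5.71429e-05 ms; sum = 1.98723 ms.
End-to-end = 1.99 ms.

1.99 ms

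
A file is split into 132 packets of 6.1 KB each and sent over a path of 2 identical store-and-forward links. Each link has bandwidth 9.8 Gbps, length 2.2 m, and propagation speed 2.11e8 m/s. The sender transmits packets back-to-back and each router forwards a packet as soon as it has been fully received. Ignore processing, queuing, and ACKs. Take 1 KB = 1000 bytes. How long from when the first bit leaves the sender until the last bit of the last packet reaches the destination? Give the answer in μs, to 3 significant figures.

662 μs

Per-hop transmission t_tx = L/R = 48800/9800000000 = 4.97959 μs.
Per-hop propagation t_prop = 2.2/211000000 = 0.0104265 μs.
Pipeline fill: first packet needs 2·t_tx to clear all hops; remaining 131 packets each add one t_tx.
Total = (2+132-1)·t_tx + 2·t_prop = 133·4.97959 + 2·0.0104265 = 662 μs.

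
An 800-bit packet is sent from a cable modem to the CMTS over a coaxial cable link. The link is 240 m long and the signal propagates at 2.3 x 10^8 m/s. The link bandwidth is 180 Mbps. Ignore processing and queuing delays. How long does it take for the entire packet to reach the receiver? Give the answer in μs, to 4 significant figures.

Transmission delay = L/R = 800 / 180000000 = 4.44444 μs.
Propagation delay = d/s = 240 m / 2.3e+08 m/s = 1.04348 μs.
Total = 5.488 μs.

5.488 μs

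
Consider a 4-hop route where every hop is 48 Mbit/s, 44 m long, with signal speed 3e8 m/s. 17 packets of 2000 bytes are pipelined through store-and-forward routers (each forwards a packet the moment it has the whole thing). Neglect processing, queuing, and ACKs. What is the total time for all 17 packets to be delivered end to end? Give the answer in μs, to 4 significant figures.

6667 μs

Per-hop transmission t_tx = L/R = 16000/48000000 = 333.333 μs.
Per-hop propagation t_prop = 44/300000000 = 0.146667 μs.
Pipeline fill: first packet needs 4·t_tx to clear all hops; remaining 16 packets each add one t_tx.
Total = (4+17-1)·t_tx + 4·t_prop = 20·333.333 + 4·0.146667 = 6667 μs.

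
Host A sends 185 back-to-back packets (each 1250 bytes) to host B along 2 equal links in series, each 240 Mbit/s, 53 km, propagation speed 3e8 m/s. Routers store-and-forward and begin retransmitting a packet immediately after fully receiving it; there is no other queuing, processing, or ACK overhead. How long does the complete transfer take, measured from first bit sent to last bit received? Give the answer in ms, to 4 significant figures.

Per-hop transmission t_tx = L/R = 10000/240000000 = 0.0416667 ms.
Per-hop propagation t_prop = 53000/300000000 = 0.176667 ms.
Pipeline fill: first packet needs 2·t_tx to clear all hops; remaining 184 packets each add one t_tx.
Total = (2+185-1)·t_tx + 2·t_prop = 186·0.0416667 + 2·0.176667 = 8.103 ms.

8.103 ms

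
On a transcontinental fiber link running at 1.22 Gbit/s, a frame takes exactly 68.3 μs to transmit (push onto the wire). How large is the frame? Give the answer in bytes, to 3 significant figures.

L = R × t_tx = 1220000000 b/s × 6.83e-05 s = 83326 bits.
In bytes: 83326 / 8 = 10400 bytes.

10400 bytes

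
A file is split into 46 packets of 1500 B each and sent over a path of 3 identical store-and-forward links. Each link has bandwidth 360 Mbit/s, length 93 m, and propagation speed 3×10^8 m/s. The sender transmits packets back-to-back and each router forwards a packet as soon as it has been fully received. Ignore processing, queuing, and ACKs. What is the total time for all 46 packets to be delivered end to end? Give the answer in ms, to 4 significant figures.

Per-hop transmission t_tx = L/R = 12000/360000000 = 0.0333333 ms.
Per-hop propagation t_prop = 93/300000000 = 0.00031 ms.
Pipeline fill: first packet needs 3·t_tx to clear all hops; remaining 45 packets each add one t_tx.
Total = (3+46-1)·t_tx + 3·t_prop = 48·0.0333333 + 3·0.00031 = 1.601 ms.

1.601 ms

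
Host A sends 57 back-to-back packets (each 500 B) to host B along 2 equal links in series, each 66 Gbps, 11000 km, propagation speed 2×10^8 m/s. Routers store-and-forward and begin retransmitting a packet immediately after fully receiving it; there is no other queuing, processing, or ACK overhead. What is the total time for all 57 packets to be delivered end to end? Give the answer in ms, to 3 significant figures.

110 ms

Per-hop transmission t_tx = L/R = 4000/66000000000 = 6.06061e-05 ms.
Per-hop propagation t_prop = 11000000/200000000 = 55 ms.
Pipeline fill: first packet needs 2·t_tx to clear all hops; remaining 56 packets each add one t_tx.
Total = (2+57-1)·t_tx + 2·t_prop = 58·6.06061e-05 + 2·55 = 110 ms.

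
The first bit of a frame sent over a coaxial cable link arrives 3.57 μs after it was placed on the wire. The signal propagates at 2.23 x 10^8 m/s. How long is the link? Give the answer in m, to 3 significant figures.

796 m

d = s × t_prop = 223000000 × 3.57e-06 = 796 m.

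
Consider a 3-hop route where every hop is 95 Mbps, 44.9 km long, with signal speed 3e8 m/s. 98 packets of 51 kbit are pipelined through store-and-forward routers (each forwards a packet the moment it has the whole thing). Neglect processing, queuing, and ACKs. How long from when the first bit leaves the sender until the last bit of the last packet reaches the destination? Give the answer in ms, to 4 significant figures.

54.13 ms

Per-hop transmission t_tx = L/R = 51000/95000000 = 0.536842 ms.
Per-hop propagation t_prop = 44900/300000000 = 0.149667 ms.
Pipeline fill: first packet needs 3·t_tx to clear all hops; remaining 97 packets each add one t_tx.
Total = (3+98-1)·t_tx + 3·t_prop = 100·0.536842 + 3·0.149667 = 54.13 ms.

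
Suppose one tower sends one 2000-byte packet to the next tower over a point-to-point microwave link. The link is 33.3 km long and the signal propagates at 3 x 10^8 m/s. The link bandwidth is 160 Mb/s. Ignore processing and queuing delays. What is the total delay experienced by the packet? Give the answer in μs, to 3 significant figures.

211 μs

L = 2000 × 8 = 16000 bits.
Transmission delay = L/R = 16000 / 160000000 = 100 μs.
Propagation delay = d/s = 33300 m / 300000000 m/s = 111 μs.
Total = 211 μs.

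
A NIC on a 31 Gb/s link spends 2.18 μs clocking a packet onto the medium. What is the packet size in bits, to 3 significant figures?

67600 bits

L = R × t_tx = 31000000000 b/s × 2.18e-06 s = 67580 bits.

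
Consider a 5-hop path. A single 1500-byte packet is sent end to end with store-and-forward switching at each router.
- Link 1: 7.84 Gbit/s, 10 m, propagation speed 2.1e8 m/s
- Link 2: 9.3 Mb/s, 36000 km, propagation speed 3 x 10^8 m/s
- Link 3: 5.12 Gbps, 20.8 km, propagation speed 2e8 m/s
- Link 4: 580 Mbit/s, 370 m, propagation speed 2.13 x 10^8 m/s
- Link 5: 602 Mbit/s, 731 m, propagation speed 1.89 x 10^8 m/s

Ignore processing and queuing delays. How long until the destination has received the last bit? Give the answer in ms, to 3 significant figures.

121 ms

L = 1500 × 8 = 12000 bits.
Transmission delays (L/R per hop): 0.00153061, 1.29032, 0.00234375, 0.0206897, 0.0199336 ms; sum = 1.33482 ms.
Propagation delays (d/s per hop): 4.7619e-05, 120, 0.104, 0.00173709, 0.00386772 ms; sum = 120.11 ms.
End-to-end = 121 ms.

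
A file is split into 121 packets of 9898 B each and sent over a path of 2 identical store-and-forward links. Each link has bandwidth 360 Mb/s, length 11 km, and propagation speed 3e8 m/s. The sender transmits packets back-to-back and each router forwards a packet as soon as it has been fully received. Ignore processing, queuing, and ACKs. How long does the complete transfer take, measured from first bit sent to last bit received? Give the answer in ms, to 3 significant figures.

Per-hop transmission t_tx = L/R = 79184/360000000 = 0.219956 ms.
Per-hop propagation t_prop = 11000/300000000 = 0.0366667 ms.
Pipeline fill: first packet needs 2·t_tx to clear all hops; remaining 120 packets each add one t_tx.
Total = (2+121-1)·t_tx + 2·t_prop = 122·0.219956 + 2·0.0366667 = 26.9 ms.

26.9 ms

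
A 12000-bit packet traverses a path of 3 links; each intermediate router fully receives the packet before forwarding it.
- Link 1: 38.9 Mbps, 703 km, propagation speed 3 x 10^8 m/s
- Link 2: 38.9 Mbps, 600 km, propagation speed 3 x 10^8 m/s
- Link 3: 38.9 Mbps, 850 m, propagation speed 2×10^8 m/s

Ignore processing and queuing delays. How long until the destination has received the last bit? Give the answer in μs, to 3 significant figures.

Transmission delay per hop = L/R = 12000/38900000 = 308.483 μs; 3 hops → 925.45 μs.
Propagation delays (d/s per hop): 2343.33, 2000, 4.25 μs; sum = 4347.58 μs.
End-to-end = 5270 μs.

5270 μs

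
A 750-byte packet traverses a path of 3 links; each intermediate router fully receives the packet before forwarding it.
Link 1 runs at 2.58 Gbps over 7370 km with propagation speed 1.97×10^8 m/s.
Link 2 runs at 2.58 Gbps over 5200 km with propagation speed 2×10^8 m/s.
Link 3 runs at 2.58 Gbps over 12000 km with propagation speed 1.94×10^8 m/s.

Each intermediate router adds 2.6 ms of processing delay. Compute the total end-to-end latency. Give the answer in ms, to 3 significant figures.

L = 750 × 8 = 6000 bits.
Transmission delay per hop = L/R = 6000/2580000000 = 0.00232558 ms; 3 hops → 0.00697674 ms.
Propagation delays (d/s per hop): 37.4112, 26, 61.8557 ms; sum = 125.267 ms.
Processing at 2 router(s): 2 × 2.6 ms = 5.2 ms.
End-to-end = 130 ms.

130 ms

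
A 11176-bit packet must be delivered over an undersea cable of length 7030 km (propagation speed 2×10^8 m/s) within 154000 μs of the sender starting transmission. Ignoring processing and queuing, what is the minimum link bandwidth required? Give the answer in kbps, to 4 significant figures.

Propagation delay = 7030000 / 200000000 = 35150 μs.
Transmission budget = 154000 − 35150 = 118850 μs.
R ≥ L / t_tx = 11176 bits / 0.11885 s = 94.03 kbps.

94.03 kbps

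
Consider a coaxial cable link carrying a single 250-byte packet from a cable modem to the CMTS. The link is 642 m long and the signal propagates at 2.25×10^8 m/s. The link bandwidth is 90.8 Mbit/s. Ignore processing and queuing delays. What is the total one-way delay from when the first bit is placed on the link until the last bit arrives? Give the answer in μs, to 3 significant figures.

L = 250 × 8 = 2000 bits.
Transmission delay = L/R = 2000 / 90800000 = 22.0264 μs.
Propagation delay = d/s = 642 m / 225000000 m/s = 2.85333 μs.
Total = 24.9 μs.

24.9 μs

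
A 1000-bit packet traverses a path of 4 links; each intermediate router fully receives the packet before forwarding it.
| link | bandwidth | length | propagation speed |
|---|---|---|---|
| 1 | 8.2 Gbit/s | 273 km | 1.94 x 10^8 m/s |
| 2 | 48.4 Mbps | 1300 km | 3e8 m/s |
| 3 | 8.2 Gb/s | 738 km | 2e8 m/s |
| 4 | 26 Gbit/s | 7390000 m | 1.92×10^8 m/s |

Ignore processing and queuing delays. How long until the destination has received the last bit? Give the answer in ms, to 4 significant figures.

Transmission delays (L/R per hop): 0.000121951, 0.0206612, 0.000121951, 3.84615e-05 ms; sum = 0.0209435 ms.
Propagation delays (d/s per hop): 1.40722, 4.33333, 3.69, 38.4896 ms; sum = 47.9201 ms.
End-to-end = 47.94 ms.

47.94 ms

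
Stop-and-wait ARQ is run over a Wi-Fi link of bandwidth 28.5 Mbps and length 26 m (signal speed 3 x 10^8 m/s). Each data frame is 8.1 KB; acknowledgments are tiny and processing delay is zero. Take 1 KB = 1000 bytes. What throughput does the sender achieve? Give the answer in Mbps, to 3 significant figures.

t_tx = L/R = 64800/28500000 = 0.00227368 s.
t_prop = 26/300000000 = 8.66667e-08 s; RTT = 1.73333e-07 s.
Cycle = t_tx + RTT = 0.00227386 s.
Throughput = L / cycle = 64800 / 0.00227386 = 28.5 Mbps.

28.5 Mbps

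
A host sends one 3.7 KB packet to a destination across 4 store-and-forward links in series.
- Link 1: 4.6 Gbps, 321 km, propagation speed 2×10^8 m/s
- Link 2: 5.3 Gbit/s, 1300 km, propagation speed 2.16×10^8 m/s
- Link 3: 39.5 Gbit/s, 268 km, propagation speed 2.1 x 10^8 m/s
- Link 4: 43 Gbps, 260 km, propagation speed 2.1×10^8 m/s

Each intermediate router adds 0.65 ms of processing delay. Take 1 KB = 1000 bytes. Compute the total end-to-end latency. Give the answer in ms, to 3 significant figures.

L = 29600 bits.
Transmission delays (L/R per hop): 0.00643478, 0.00558491, 0.000749367, 0.000688372 ms; sum = 0.0134574 ms.
Propagation delays (d/s per hop): 1.605, 6.01852, 1.27619, 1.2381 ms; sum = 10.1378 ms.
Processing at 3 router(s): 3 × 0.65 ms = 1.95 ms.
End-to-end = 12.1 ms.

12.1 ms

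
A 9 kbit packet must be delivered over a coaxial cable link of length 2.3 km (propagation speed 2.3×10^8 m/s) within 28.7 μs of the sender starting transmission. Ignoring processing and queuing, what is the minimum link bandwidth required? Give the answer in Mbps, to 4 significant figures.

481.3 Mbps

Propagation delay = 2300 / 2.3e+08 = 10 μs.
Transmission budget = 28.7 − 10 = 18.7 μs.
R ≥ L / t_tx = 9000 bits / 1.87e-05 s = 481.3 Mbps.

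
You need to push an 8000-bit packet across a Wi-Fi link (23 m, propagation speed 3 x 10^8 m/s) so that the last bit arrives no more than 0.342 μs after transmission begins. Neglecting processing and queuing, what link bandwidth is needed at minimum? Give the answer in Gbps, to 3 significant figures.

Propagation delay = 23 / 300000000 = 0.0766667 μs.
Transmission budget = 0.342 − 0.0766667 = 0.265333 μs.
R ≥ L / t_tx = 8000 bits / 2.65333e-07 s = 30.2 Gbps.

30.2 Gbps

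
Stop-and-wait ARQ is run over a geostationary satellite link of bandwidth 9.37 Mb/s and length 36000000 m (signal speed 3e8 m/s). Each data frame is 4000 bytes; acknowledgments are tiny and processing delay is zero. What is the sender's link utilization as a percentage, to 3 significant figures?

t_tx = L/R = 32000/9370000 = 0.00341515 s.
t_prop = 36000000/300000000 = 0.12 s; RTT = 0.24 s.
Cycle = t_tx + RTT = 0.243415 s.
Utilization = t_tx / cycle = 0.00341515/0.243415 = 1.40 %.

1.40 %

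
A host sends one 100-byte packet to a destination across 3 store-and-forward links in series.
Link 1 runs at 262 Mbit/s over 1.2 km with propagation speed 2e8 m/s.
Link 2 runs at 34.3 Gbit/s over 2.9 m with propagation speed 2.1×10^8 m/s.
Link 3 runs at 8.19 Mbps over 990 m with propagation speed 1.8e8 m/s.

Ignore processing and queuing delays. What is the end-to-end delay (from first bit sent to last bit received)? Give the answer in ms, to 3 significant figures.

L = 100 × 8 = 800 bits.
Transmission delays (L/R per hop): 0.00305344, 2.33236e-05, 0.0976801 ms; sum = 0.100757 ms.
Propagation delays (d/s per hop): 0.006, 1.38095e-05, 0.0055 ms; sum = 0.0115138 ms.
End-to-end = 0.112 ms.

0.112 ms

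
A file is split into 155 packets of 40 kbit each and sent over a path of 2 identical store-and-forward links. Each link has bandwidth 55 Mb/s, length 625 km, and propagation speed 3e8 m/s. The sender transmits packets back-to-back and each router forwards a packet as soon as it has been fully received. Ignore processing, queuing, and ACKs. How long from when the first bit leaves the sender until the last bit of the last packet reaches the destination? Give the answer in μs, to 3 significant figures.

118000 μs

Per-hop transmission t_tx = L/R = 40000/55000000 = 727.273 μs.
Per-hop propagation t_prop = 625000/300000000 = 2083.33 μs.
Pipeline fill: first packet needs 2·t_tx to clear all hops; remaining 154 packets each add one t_tx.
Total = (2+155-1)·t_tx + 2·t_prop = 156·727.273 + 2·2083.33 = 118000 μs.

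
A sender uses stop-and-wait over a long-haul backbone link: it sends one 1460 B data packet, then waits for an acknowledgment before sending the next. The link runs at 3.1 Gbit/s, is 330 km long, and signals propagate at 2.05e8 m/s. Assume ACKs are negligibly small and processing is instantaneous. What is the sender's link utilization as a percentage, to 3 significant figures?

t_tx = L/R = 11680/3100000000 = 3.76774e-06 s.
t_prop = 330000/2.05e+08 = 0.00160976 s; RTT = 0.00321951 s.
Cycle = t_tx + RTT = 0.00322328 s.
Utilization = t_tx / cycle = 3.76774e-06/0.00322328 = 0.117 %.

0.117 %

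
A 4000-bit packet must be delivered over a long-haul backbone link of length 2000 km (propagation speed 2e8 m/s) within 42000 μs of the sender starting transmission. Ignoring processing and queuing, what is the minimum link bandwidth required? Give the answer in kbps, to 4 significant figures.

125.0 kbps

Propagation delay = 2000000 / 200000000 = 10000 μs.
Transmission budget = 42000 − 10000 = 32000 μs.
R ≥ L / t_tx = 4000 bits / 0.032 s = 125.0 kbps.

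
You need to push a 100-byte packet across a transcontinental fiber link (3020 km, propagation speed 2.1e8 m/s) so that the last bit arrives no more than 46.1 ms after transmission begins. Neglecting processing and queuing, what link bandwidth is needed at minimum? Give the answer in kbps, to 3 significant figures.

25.2 kbps

L = 800 bits.
Propagation delay = 3020000 / 210000000 = 14.381 ms.
Transmission budget = 46.1 − 14.381 = 31.719 ms.
R ≥ L / t_tx = 800 bits / 0.031719 s = 25.2 kbps.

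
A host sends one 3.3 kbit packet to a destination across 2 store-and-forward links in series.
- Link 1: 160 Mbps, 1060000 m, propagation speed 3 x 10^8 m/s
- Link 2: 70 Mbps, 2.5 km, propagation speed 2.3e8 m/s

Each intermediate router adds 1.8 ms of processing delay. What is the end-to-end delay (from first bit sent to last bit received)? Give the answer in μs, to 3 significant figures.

5410 μs

L = 3300 bits.
Transmission delays (L/R per hop): 20.625, 47.1429 μs; sum = 67.7679 μs.
Propagation delays (d/s per hop): 3533.33, 10.8696 μs; sum = 3544.2 μs.
Processing at 1 router(s): 1 × 1.8 ms = 1800 μs.
End-to-end = 5410 μs.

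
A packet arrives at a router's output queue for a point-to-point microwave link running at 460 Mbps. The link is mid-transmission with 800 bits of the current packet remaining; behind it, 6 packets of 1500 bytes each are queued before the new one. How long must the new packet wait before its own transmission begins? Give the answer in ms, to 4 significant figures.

Each queued packet: L/R = 12000/460000000 = 0.026087 ms.
6 queued → 0.156522 ms.
Plus remaining 800 bits of current packet: 0.00173913 ms.
Queuing delay = 0.1583 ms.

0.1583 ms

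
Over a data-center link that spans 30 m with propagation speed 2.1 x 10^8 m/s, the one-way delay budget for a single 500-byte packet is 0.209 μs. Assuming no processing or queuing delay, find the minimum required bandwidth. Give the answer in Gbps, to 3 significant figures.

L = 4000 bits.
Propagation delay = 30 / 210000000 = 0.142857 μs.
Transmission budget = 0.209 − 0.142857 = 0.0661429 μs.
R ≥ L / t_tx = 4000 bits / 6.61429e-08 s = 60.5 Gbps.

60.5 Gbps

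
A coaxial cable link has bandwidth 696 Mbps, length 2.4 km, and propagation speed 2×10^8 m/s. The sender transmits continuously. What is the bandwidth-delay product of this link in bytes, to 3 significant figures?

1040 bytes

Propagation delay = 2400 / 200000000 = 1.2e-05 s.
BDP = R × t_prop = 696000000 × 1.2e-05 = 8352 bits.
In bytes: 8352/8 = 1040 bytes.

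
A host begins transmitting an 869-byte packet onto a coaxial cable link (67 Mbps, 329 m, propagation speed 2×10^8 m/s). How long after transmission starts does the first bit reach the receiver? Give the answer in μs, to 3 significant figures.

1.65 μs

First bit experiences only propagation delay: d/s = 329/200000000 = 1.65 μs.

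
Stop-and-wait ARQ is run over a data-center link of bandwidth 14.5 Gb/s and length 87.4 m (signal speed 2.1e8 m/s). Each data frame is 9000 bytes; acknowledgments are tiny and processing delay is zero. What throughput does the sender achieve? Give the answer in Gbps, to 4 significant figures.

t_tx = L/R = 72000/14500000000 = 4.96552e-06 s.
t_prop = 87.4/210000000 = 4.1619e-07 s; RTT = 8.32381e-07 s.
Cycle = t_tx + RTT = 5.7979e-06 s.
Throughput = L / cycle = 72000 / 5.7979e-06 = 12.42 Gbps.

12.42 Gbps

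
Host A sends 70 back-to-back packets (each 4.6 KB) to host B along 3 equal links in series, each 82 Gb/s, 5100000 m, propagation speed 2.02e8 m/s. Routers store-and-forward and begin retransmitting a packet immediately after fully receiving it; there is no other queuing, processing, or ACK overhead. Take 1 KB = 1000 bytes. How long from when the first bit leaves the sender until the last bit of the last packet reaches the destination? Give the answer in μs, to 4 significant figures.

75770 μs

Per-hop transmission t_tx = L/R = 36800/82000000000 = 0.44878 μs.
Per-hop propagation t_prop = 5100000/202000000 = 25247.5 μs.
Pipeline fill: first packet needs 3·t_tx to clear all hops; remaining 69 packets each add one t_tx.
Total = (3+70-1)·t_tx + 3·t_prop = 72·0.44878 + 3·25247.5 = 75770 μs.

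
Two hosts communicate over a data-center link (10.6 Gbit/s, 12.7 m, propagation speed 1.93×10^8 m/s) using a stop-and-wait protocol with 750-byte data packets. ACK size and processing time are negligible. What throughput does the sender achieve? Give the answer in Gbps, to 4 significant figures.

8.600 Gbps

t_tx = L/R = 6000/10600000000 = 5.66038e-07 s.
t_prop = 12.7/193000000 = 6.58031e-08 s; RTT = 1.31606e-07 s.
Cycle = t_tx + RTT = 6.97644e-07 s.
Throughput = L / cycle = 6000 / 6.97644e-07 = 8.600 Gbps.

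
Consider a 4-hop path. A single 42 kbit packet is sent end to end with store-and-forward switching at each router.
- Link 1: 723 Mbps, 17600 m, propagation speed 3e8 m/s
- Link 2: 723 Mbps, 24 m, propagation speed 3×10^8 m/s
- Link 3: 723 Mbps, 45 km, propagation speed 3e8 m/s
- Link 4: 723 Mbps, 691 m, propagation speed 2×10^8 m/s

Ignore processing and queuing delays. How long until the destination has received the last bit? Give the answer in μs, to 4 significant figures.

L = 42000 bits.
Transmission delay per hop = L/R = 42000/723000000 = 58.0913 μs; 4 hops → 232.365 μs.
Propagation delays (d/s per hop): 58.6667, 0.08, 150, 3.455 μs; sum = 212.202 μs.
End-to-end = 444.6 μs.

444.6 μs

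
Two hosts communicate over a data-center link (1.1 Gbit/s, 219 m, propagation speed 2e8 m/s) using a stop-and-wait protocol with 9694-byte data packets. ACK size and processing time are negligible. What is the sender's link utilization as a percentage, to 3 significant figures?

97.0 %

t_tx = L/R = 77552/1100000000 = 7.05018e-05 s.
t_prop = 219/200000000 = 1.095e-06 s; RTT = 2.19e-06 s.
Cycle = t_tx + RTT = 7.26918e-05 s.
Utilization = t_tx / cycle = 7.05018e-05/7.26918e-05 = 97.0 %.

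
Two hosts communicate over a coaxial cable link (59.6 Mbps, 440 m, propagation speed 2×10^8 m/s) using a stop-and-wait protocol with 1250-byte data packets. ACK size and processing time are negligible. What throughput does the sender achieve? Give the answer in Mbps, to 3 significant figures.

58.1 Mbps

t_tx = L/R = 10000/59600000 = 0.000167785 s.
t_prop = 440/200000000 = 2.2e-06 s; RTT = 4.4e-06 s.
Cycle = t_tx + RTT = 0.000172185 s.
Throughput = L / cycle = 10000 / 0.000172185 = 58.1 Mbps.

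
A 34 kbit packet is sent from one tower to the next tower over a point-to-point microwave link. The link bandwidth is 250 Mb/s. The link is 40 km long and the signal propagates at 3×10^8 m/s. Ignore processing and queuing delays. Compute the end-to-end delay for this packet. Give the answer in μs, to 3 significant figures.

269 μs

L = 34000 bits.
Transmission delay = L/R = 34000 / 250000000 = 136 μs.
Propagation delay = d/s = 40000 m / 300000000 m/s = 133.333 μs.
Total = 269 μs.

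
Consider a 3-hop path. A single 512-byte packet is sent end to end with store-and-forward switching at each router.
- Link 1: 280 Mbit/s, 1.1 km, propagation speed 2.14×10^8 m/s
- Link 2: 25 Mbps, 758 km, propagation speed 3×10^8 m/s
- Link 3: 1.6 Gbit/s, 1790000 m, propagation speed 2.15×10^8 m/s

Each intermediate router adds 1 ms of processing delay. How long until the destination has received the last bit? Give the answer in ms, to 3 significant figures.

L = 512 × 8 = 4096 bits.
Transmission delays (L/R per hop): 0.0146286, 0.16384, 0.00256 ms; sum = 0.181029 ms.
Propagation delays (d/s per hop): 0.00514019, 2.52667, 8.32558 ms; sum = 10.8574 ms.
Processing at 2 router(s): 2 × 1 ms = 2 ms.
End-to-end = 13.0 ms.

13.0 ms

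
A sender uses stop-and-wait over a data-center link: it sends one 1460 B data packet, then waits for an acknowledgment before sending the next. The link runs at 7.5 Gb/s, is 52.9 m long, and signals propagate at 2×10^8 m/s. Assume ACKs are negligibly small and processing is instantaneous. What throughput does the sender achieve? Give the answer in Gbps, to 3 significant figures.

t_tx = L/R = 11680/7500000000 = 1.55733e-06 s.
t_prop = 52.9/200000000 = 2.645e-07 s; RTT = 5.29e-07 s.
Cycle = t_tx + RTT = 2.08633e-06 s.
Throughput = L / cycle = 11680 / 2.08633e-06 = 5.60 Gbps.

5.60 Gbps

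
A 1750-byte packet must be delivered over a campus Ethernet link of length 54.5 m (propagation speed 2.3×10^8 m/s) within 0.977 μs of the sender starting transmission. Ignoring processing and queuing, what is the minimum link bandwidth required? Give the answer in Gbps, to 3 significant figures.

L = 14000 bits.
Propagation delay = 54.5 / 2.3e+08 = 0.236957 μs.
Transmission budget = 0.977 − 0.236957 = 0.740043 μs.
R ≥ L / t_tx = 14000 bits / 7.40043e-07 s = 18.9 Gbps.

18.9 Gbps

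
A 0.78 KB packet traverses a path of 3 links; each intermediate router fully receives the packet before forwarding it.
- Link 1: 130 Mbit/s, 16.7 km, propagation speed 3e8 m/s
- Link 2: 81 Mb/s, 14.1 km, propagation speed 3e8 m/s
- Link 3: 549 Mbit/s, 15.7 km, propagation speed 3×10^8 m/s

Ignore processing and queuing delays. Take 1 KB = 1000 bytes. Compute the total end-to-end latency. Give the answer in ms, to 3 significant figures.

L = 6240 bits.
Transmission delays (L/R per hop): 0.048, 0.077037, 0.0113661 ms; sum = 0.136403 ms.
Propagation delays (d/s per hop): 0.0556667, 0.047, 0.0523333 ms; sum = 0.155 ms.
End-to-end = 0.291 ms.

0.291 ms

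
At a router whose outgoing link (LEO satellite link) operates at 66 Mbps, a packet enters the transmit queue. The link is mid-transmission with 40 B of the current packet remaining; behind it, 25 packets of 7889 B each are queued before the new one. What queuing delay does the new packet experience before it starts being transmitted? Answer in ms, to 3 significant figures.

23.9 ms

Each queued packet: L/R = 63112/66000000 = 0.956242 ms.
25 queued → 23.9061 ms.
Plus remaining 320 bits of current packet: 0.00484848 ms.
Queuing delay = 23.9 ms.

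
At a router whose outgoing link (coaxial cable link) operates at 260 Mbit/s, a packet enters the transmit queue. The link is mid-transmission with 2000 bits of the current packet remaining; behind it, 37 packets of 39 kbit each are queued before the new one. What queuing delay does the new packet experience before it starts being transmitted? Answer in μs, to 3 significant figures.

5560 μs

Each queued packet: L/R = 39000/260000000 = 150 μs.
37 queued → 5550 μs.
Plus remaining 2000 bits of current packet: 7.69231 μs.
Queuing delay = 5560 μs.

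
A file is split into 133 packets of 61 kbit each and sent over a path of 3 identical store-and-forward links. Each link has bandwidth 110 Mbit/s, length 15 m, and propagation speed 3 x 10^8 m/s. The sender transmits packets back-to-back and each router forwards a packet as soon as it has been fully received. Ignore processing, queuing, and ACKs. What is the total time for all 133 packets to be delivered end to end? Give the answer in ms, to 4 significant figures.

74.86 ms

Per-hop transmission t_tx = L/R = 61000/110000000 = 0.554545 ms.
Per-hop propagation t_prop = 15/300000000 = 5e-05 ms.
Pipeline fill: first packet needs 3·t_tx to clear all hops; remaining 132 packets each add one t_tx.
Total = (3+133-1)·t_tx + 3·t_prop = 135·0.554545 + 3·5e-05 = 74.86 ms.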